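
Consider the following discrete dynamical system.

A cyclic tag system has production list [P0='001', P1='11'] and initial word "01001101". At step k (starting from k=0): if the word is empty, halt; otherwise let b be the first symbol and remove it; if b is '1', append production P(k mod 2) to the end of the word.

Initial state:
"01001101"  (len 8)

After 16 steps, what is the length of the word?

k=0  "01001101"  (len 8)
k=1  "1001101"  (len 7)
k=2  "00110111"  (len 8)
k=3  "0110111"  (len 7)
k=4  "110111"  (len 6)
k=5  "10111001"  (len 8)
k=6  "011100111"  (len 9)
k=7  "11100111"  (len 8)
k=8  "110011111"  (len 9)
k=9  "10011111001"  (len 11)
k=10  "001111100111"  (len 12)
k=11  "01111100111"  (len 11)
k=12  "1111100111"  (len 10)
k=13  "111100111001"  (len 12)
k=14  "1110011100111"  (len 13)
k=15  "110011100111001"  (len 15)
k=16  "1001110011100111"  (len 16)

16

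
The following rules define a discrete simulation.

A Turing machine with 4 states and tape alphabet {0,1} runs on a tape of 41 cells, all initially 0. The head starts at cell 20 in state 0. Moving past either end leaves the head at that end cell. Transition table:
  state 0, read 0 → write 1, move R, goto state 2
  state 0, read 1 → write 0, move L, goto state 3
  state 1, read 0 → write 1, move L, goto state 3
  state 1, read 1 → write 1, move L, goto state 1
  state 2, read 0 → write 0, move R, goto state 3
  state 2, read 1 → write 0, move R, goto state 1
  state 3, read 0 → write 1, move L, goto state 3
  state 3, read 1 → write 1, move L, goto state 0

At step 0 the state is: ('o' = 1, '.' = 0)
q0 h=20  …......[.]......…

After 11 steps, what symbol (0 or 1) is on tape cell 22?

[0] q0 h=20  …......[.]......…
[1] q2 h=21  ….....o[.]......…
[2] q3 h=22  …....o.[.]......…
[3] q3 h=21  ….....o[.]o.....…
[4] q3 h=20  …......[o]oo....…
[5] q0 h=19  …......[.]ooo...…
[6] q2 h=20  ….....o[o]oo....…
[7] q1 h=21  …....o.[o]o.....…
[8] q1 h=20  ….....o[.]oo....…
[9] q3 h=19  …......[o]ooo...…
[10] q0 h=18  …......[.]oooo..…
[11] q2 h=19  ….....o[o]ooo...…

1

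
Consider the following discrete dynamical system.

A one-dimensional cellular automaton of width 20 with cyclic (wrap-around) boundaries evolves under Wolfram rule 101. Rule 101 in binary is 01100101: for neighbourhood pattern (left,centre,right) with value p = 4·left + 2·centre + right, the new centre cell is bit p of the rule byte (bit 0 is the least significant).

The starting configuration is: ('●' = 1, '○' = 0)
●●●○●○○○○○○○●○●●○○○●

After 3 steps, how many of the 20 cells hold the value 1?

9

t=0: ●●●○●○○○○○○○●○●●○○○●
t=1: ○○●●●○●●●●●○●●○●○●○○
t=2: ●○○○●●○○○○●●○●●●●●○●
t=3: ●○●○○●○●●○○●●○○○○●●○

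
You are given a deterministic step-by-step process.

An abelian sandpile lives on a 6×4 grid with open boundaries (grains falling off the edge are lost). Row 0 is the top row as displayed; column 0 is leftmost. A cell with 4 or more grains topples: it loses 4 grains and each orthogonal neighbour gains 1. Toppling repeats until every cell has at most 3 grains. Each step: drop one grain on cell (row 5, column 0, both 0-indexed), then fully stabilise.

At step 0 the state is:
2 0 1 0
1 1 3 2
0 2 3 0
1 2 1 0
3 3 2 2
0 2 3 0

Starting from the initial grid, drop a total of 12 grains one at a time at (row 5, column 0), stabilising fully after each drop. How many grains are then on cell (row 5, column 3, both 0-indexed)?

[0] 2 0 1 0
1 1 3 2
0 2 3 0
1 2 1 0
3 3 2 2
0 2 3 0
[1] 2 0 1 0
1 1 3 2
0 2 3 0
1 2 1 0
3 3 2 2
1 2 3 0
[2] 2 0 1 0
1 1 3 2
0 2 3 0
1 2 1 0
3 3 2 2
2 2 3 0
[3] 2 0 1 0
1 1 3 2
0 2 3 0
1 2 1 0
3 3 2 2
3 2 3 0
[4] 2 0 1 0
1 1 3 2
0 2 3 0
2 3 2 0
1 2 0 3
2 1 1 1
[5] 2 0 1 0
1 1 3 2
0 2 3 0
2 3 2 0
1 2 0 3
3 1 1 1
[6] 2 0 1 0
1 1 3 2
0 2 3 0
2 3 2 0
2 2 0 3
0 2 1 1
[7] 2 0 1 0
1 1 3 2
0 2 3 0
2 3 2 0
2 2 0 3
1 2 1 1
[8] 2 0 1 0
1 1 3 2
0 2 3 0
2 3 2 0
2 2 0 3
2 2 1 1
[9] 2 0 1 0
1 1 3 2
0 2 3 0
2 3 2 0
2 2 0 3
3 2 1 1
[10] 2 0 1 0
1 1 3 2
0 2 3 0
2 3 2 0
3 2 0 3
0 3 1 1
[11] 2 0 1 0
1 1 3 2
0 2 3 0
2 3 2 0
3 2 0 3
1 3 1 1
[12] 2 0 1 0
1 1 3 2
0 2 3 0
2 3 2 0
3 2 0 3
2 3 1 1

1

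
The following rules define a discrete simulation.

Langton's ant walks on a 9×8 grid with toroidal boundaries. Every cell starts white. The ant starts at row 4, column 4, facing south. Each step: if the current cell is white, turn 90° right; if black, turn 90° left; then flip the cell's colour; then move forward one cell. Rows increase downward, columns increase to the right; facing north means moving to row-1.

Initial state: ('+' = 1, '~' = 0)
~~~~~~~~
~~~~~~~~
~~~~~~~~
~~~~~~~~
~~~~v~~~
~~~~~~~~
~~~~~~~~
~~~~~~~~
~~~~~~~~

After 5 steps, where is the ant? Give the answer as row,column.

t=0: ~~~~~~~~
~~~~~~~~
~~~~~~~~
~~~~~~~~
~~~~v~~~
~~~~~~~~
~~~~~~~~
~~~~~~~~
~~~~~~~~
t=1: ~~~~~~~~
~~~~~~~~
~~~~~~~~
~~~~~~~~
~~~<+~~~
~~~~~~~~
~~~~~~~~
~~~~~~~~
~~~~~~~~
t=2: ~~~~~~~~
~~~~~~~~
~~~~~~~~
~~~^~~~~
~~~++~~~
~~~~~~~~
~~~~~~~~
~~~~~~~~
~~~~~~~~
t=3: ~~~~~~~~
~~~~~~~~
~~~~~~~~
~~~+>~~~
~~~++~~~
~~~~~~~~
~~~~~~~~
~~~~~~~~
~~~~~~~~
t=4: ~~~~~~~~
~~~~~~~~
~~~~~~~~
~~~++~~~
~~~+v~~~
~~~~~~~~
~~~~~~~~
~~~~~~~~
~~~~~~~~
t=5: ~~~~~~~~
~~~~~~~~
~~~~~~~~
~~~++~~~
~~~+~>~~
~~~~~~~~
~~~~~~~~
~~~~~~~~
~~~~~~~~

4,5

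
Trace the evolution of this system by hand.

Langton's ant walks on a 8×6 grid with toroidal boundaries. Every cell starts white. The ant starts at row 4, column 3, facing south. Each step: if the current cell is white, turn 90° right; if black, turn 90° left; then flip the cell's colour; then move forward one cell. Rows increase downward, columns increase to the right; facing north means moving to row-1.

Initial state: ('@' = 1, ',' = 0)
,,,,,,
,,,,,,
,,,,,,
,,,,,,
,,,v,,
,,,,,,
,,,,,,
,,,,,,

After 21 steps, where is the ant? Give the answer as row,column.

2,0

0) ,,,,,,
,,,,,,
,,,,,,
,,,,,,
,,,v,,
,,,,,,
,,,,,,
,,,,,,
1) ,,,,,,
,,,,,,
,,,,,,
,,,,,,
,,<@,,
,,,,,,
,,,,,,
,,,,,,
2) ,,,,,,
,,,,,,
,,,,,,
,,^,,,
,,@@,,
,,,,,,
,,,,,,
,,,,,,
3) ,,,,,,
,,,,,,
,,,,,,
,,@>,,
,,@@,,
,,,,,,
,,,,,,
,,,,,,
4) ,,,,,,
,,,,,,
,,,,,,
,,@@,,
,,@v,,
,,,,,,
,,,,,,
,,,,,,
5) ,,,,,,
,,,,,,
,,,,,,
,,@@,,
,,@,>,
,,,,,,
,,,,,,
,,,,,,
6) ,,,,,,
,,,,,,
,,,,,,
,,@@,,
,,@,@,
,,,,v,
,,,,,,
,,,,,,
7) ,,,,,,
,,,,,,
,,,,,,
,,@@,,
,,@,@,
,,,<@,
,,,,,,
,,,,,,
8) ,,,,,,
,,,,,,
,,,,,,
,,@@,,
,,@^@,
,,,@@,
,,,,,,
,,,,,,
9) ,,,,,,
,,,,,,
,,,,,,
,,@@,,
,,@@>,
,,,@@,
,,,,,,
,,,,,,
10) ,,,,,,
,,,,,,
,,,,,,
,,@@^,
,,@@,,
,,,@@,
,,,,,,
,,,,,,
11) ,,,,,,
,,,,,,
,,,,,,
,,@@@>
,,@@,,
,,,@@,
,,,,,,
,,,,,,
12) ,,,,,,
,,,,,,
,,,,,,
,,@@@@
,,@@,v
,,,@@,
,,,,,,
,,,,,,
13) ,,,,,,
,,,,,,
,,,,,,
,,@@@@
,,@@<@
,,,@@,
,,,,,,
,,,,,,
14) ,,,,,,
,,,,,,
,,,,,,
,,@@^@
,,@@@@
,,,@@,
,,,,,,
,,,,,,
15) ,,,,,,
,,,,,,
,,,,,,
,,@<,@
,,@@@@
,,,@@,
,,,,,,
,,,,,,
16) ,,,,,,
,,,,,,
,,,,,,
,,@,,@
,,@v@@
,,,@@,
,,,,,,
,,,,,,
17) ,,,,,,
,,,,,,
,,,,,,
,,@,,@
,,@,>@
,,,@@,
,,,,,,
,,,,,,
18) ,,,,,,
,,,,,,
,,,,,,
,,@,^@
,,@,,@
,,,@@,
,,,,,,
,,,,,,
19) ,,,,,,
,,,,,,
,,,,,,
,,@,@>
,,@,,@
,,,@@,
,,,,,,
,,,,,,
20) ,,,,,,
,,,,,,
,,,,,^
,,@,@,
,,@,,@
,,,@@,
,,,,,,
,,,,,,
21) ,,,,,,
,,,,,,
>,,,,@
,,@,@,
,,@,,@
,,,@@,
,,,,,,
,,,,,,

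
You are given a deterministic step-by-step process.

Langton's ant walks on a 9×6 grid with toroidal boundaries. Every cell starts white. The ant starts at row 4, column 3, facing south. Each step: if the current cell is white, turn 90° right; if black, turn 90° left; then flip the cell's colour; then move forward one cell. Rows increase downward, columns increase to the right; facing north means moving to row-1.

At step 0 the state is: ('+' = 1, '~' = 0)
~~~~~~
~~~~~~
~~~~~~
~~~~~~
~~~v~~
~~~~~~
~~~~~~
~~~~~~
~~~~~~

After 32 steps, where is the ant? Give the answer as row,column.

2,5

gen 0: ~~~~~~
~~~~~~
~~~~~~
~~~~~~
~~~v~~
~~~~~~
~~~~~~
~~~~~~
~~~~~~
gen 1: ~~~~~~
~~~~~~
~~~~~~
~~~~~~
~~<+~~
~~~~~~
~~~~~~
~~~~~~
~~~~~~
gen 2: ~~~~~~
~~~~~~
~~~~~~
~~^~~~
~~++~~
~~~~~~
~~~~~~
~~~~~~
~~~~~~
gen 3: ~~~~~~
~~~~~~
~~~~~~
~~+>~~
~~++~~
~~~~~~
~~~~~~
~~~~~~
~~~~~~
gen 4: ~~~~~~
~~~~~~
~~~~~~
~~++~~
~~+v~~
~~~~~~
~~~~~~
~~~~~~
~~~~~~
gen 5: ~~~~~~
~~~~~~
~~~~~~
~~++~~
~~+~>~
~~~~~~
~~~~~~
~~~~~~
~~~~~~
gen 6: ~~~~~~
~~~~~~
~~~~~~
~~++~~
~~+~+~
~~~~v~
~~~~~~
~~~~~~
~~~~~~
gen 7: ~~~~~~
~~~~~~
~~~~~~
~~++~~
~~+~+~
~~~<+~
~~~~~~
~~~~~~
~~~~~~
gen 8: ~~~~~~
~~~~~~
~~~~~~
~~++~~
~~+^+~
~~~++~
~~~~~~
~~~~~~
~~~~~~
gen 9: ~~~~~~
~~~~~~
~~~~~~
~~++~~
~~++>~
~~~++~
~~~~~~
~~~~~~
~~~~~~
gen 10: ~~~~~~
~~~~~~
~~~~~~
~~++^~
~~++~~
~~~++~
~~~~~~
~~~~~~
~~~~~~
gen 11: ~~~~~~
~~~~~~
~~~~~~
~~+++>
~~++~~
~~~++~
~~~~~~
~~~~~~
~~~~~~
gen 12: ~~~~~~
~~~~~~
~~~~~~
~~++++
~~++~v
~~~++~
~~~~~~
~~~~~~
~~~~~~
gen 13: ~~~~~~
~~~~~~
~~~~~~
~~++++
~~++<+
~~~++~
~~~~~~
~~~~~~
~~~~~~
gen 14: ~~~~~~
~~~~~~
~~~~~~
~~++^+
~~++++
~~~++~
~~~~~~
~~~~~~
~~~~~~
gen 15: ~~~~~~
~~~~~~
~~~~~~
~~+<~+
~~++++
~~~++~
~~~~~~
~~~~~~
~~~~~~
gen 16: ~~~~~~
~~~~~~
~~~~~~
~~+~~+
~~+v++
~~~++~
~~~~~~
~~~~~~
~~~~~~
gen 17: ~~~~~~
~~~~~~
~~~~~~
~~+~~+
~~+~>+
~~~++~
~~~~~~
~~~~~~
~~~~~~
gen 18: ~~~~~~
~~~~~~
~~~~~~
~~+~^+
~~+~~+
~~~++~
~~~~~~
~~~~~~
~~~~~~
gen 19: ~~~~~~
~~~~~~
~~~~~~
~~+~+>
~~+~~+
~~~++~
~~~~~~
~~~~~~
~~~~~~
gen 20: ~~~~~~
~~~~~~
~~~~~^
~~+~+~
~~+~~+
~~~++~
~~~~~~
~~~~~~
~~~~~~
gen 21: ~~~~~~
~~~~~~
>~~~~+
~~+~+~
~~+~~+
~~~++~
~~~~~~
~~~~~~
~~~~~~
gen 22: ~~~~~~
~~~~~~
+~~~~+
v~+~+~
~~+~~+
~~~++~
~~~~~~
~~~~~~
~~~~~~
gen 23: ~~~~~~
~~~~~~
+~~~~+
+~+~+<
~~+~~+
~~~++~
~~~~~~
~~~~~~
~~~~~~
gen 24: ~~~~~~
~~~~~~
+~~~~^
+~+~++
~~+~~+
~~~++~
~~~~~~
~~~~~~
~~~~~~
gen 25: ~~~~~~
~~~~~~
+~~~<~
+~+~++
~~+~~+
~~~++~
~~~~~~
~~~~~~
~~~~~~
gen 26: ~~~~~~
~~~~^~
+~~~+~
+~+~++
~~+~~+
~~~++~
~~~~~~
~~~~~~
~~~~~~
gen 27: ~~~~~~
~~~~+>
+~~~+~
+~+~++
~~+~~+
~~~++~
~~~~~~
~~~~~~
~~~~~~
gen 28: ~~~~~~
~~~~++
+~~~+v
+~+~++
~~+~~+
~~~++~
~~~~~~
~~~~~~
~~~~~~
gen 29: ~~~~~~
~~~~++
+~~~<+
+~+~++
~~+~~+
~~~++~
~~~~~~
~~~~~~
~~~~~~
gen 30: ~~~~~~
~~~~++
+~~~~+
+~+~v+
~~+~~+
~~~++~
~~~~~~
~~~~~~
~~~~~~
gen 31: ~~~~~~
~~~~++
+~~~~+
+~+~~>
~~+~~+
~~~++~
~~~~~~
~~~~~~
~~~~~~
gen 32: ~~~~~~
~~~~++
+~~~~^
+~+~~~
~~+~~+
~~~++~
~~~~~~
~~~~~~
~~~~~~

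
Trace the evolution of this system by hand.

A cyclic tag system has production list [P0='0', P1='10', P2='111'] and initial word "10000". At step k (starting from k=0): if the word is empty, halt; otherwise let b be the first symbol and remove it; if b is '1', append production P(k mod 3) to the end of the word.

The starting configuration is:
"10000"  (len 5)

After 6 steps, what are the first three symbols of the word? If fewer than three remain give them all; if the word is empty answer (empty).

(empty)

k=0  "10000"  (len 5)
k=1  "00000"  (len 5)
k=2  "0000"  (len 4)
k=3  "000"  (len 3)
k=4  "00"  (len 2)
k=5  "0"  (len 1)
k=6  (halted — word empty)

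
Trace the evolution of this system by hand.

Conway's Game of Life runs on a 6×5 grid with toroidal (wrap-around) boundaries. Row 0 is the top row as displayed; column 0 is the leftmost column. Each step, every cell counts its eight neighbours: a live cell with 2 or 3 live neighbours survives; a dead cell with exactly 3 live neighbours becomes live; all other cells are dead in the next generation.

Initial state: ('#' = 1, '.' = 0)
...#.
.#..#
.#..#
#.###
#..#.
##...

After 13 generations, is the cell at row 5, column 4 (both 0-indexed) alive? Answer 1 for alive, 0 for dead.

gen 0: ...#.
.#..#
.#..#
#.###
#..#.
##...
gen 1: .##.#
..###
.#...
..#..
...#.
###..
gen 2: ....#
....#
.#...
..#..
...#.
#...#
gen 3: ...##
#....
.....
..#..
...##
#..##
gen 4: ...#.
....#
.....
...#.
#.#..
#.#..
gen 5: ...##
.....
.....
.....
..###
..###
gen 6: ..#.#
.....
.....
...#.
..#.#
#....
gen 7: .....
.....
.....
...#.
...##
##..#
gen 8: #....
.....
.....
...##
..##.
#..##
gen 9: #....
.....
.....
..###
#.#..
####.
gen 10: #.#.#
.....
...#.
.####
#....
#.##.
gen 11: #.#.#
...##
...##
#####
#....
#.##.
gen 12: #.#..
..#..
.#...
.##..
.....
#.##.
gen 13: ..#.#
..#..
.#...
.##..
...#.
..###

1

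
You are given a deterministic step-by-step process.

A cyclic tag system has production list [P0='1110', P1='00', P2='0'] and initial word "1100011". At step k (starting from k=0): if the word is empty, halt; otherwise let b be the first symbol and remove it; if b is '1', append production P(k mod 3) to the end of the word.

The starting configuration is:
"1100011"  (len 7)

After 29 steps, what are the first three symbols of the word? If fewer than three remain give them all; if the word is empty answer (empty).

000

k=0  "1100011"  (len 7)
k=1  "1000111110"  (len 10)
k=2  "00011111000"  (len 11)
k=3  "0011111000"  (len 10)
k=4  "011111000"  (len 9)
k=5  "11111000"  (len 8)
k=6  "11110000"  (len 8)
k=7  "11100001110"  (len 11)
k=8  "110000111000"  (len 12)
k=9  "100001110000"  (len 12)
k=10  "000011100001110"  (len 15)
k=11  "00011100001110"  (len 14)
k=12  "0011100001110"  (len 13)
k=13  "011100001110"  (len 12)
k=14  "11100001110"  (len 11)
k=15  "11000011100"  (len 11)
k=16  "10000111001110"  (len 14)
k=17  "000011100111000"  (len 15)
k=18  "00011100111000"  (len 14)
k=19  "0011100111000"  (len 13)
k=20  "011100111000"  (len 12)
k=21  "11100111000"  (len 11)
k=22  "11001110001110"  (len 14)
k=23  "100111000111000"  (len 15)
k=24  "001110001110000"  (len 15)
k=25  "01110001110000"  (len 14)
k=26  "1110001110000"  (len 13)
k=27  "1100011100000"  (len 13)
k=28  "1000111000001110"  (len 16)
k=29  "00011100000111000"  (len 17)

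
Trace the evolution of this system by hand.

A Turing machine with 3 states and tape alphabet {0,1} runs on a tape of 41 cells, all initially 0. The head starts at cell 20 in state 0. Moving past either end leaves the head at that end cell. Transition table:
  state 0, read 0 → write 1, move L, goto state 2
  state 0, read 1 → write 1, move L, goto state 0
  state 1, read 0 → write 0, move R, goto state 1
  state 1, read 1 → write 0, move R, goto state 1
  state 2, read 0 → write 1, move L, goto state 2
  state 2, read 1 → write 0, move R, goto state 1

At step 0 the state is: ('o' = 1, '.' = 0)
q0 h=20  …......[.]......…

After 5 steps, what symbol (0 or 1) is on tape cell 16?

1

gen 0: q0 h=20  …......[.]......…
gen 1: q2 h=19  …......[.]o.....…
gen 2: q2 h=18  …......[.]oo....…
gen 3: q2 h=17  …......[.]ooo...…
gen 4: q2 h=16  …......[.]oooo..…
gen 5: q2 h=15  …......[.]ooooo.…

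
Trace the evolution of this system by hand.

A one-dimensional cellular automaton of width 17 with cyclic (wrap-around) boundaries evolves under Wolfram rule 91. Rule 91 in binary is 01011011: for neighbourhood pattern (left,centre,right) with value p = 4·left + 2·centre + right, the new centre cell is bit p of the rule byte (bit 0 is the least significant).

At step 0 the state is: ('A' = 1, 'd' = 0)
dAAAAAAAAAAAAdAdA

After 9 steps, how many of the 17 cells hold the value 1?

t=0: dAAAAAAAAAAAAdAdA
t=1: dAddddddddddAdddd
t=2: AdAAAAAAAAAAdAAAA
t=3: AdAddddddddAdAddd
t=4: dddAAAAAAAAdddAAA
t=5: AAAAddddddAAAAAdA
t=6: dddAAAAAAAAdddAdA
t=7: AAAAddddddAAAAddd
t=8: AddAAAAAAAAddAAAA
t=9: AAAAddddddAAAAddd

8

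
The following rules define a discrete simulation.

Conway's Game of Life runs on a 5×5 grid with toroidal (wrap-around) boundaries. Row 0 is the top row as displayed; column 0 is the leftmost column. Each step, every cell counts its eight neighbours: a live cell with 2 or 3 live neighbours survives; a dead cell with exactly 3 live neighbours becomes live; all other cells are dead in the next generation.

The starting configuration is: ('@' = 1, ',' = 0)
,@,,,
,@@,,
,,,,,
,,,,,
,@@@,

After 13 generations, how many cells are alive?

t=0: ,@,,,
,@@,,
,,,,,
,,,,,
,@@@,
t=1: @,,@,
,@@,,
,,,,,
,,@,,
,@@,,
t=2: @,,@,
,@@,,
,@@,,
,@@,,
,@@@,
t=3: @,,@@
@,,@,
@,,@,
@,,,,
@,,@@
t=4: ,@@,,
@@@@,
@@,,,
@@,@,
,@,@,
t=5: ,,,,@
,,,@@
,,,@,
,,,,,
,,,@@
t=6: @,,,,
,,,@@
,,,@@
,,,@@
,,,@@
t=7: @,,,,
@,,@,
@,@,,
@,@,,
@,,@,
t=8: @@,,,
@,,,,
@,@@,
@,@@,
@,,,,
t=9: @@,,@
@,@,,
@,@@,
@,@@,
@,@,,
t=10: ,,@@@
,,@,,
@,,,,
@,,,,
,,@,,
t=11: ,@@,,
,@@,@
,@,,,
,@,,,
,@@,@
t=12: ,,,,,
,,,@,
,@,,,
,@,,,
,,,@,
t=13: ,,,,,
,,,,,
,,@,,
,,@,,
,,,,,

2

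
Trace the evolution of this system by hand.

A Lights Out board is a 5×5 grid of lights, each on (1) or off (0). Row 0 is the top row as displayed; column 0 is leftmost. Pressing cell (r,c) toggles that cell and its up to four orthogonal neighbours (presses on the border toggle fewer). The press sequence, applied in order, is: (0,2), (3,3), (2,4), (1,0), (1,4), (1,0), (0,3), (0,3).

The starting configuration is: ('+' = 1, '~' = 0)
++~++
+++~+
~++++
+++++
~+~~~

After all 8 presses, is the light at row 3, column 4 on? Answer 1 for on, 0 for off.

1

t=0: ++~++
+++~+
~++++
+++++
~+~~~
t=1: +~+~+
++~~+
~++++
+++++
~+~~~
t=2: +~+~+
++~~+
~++~+
++~~~
~+~+~
t=3: +~+~+
++~~~
~+++~
++~~+
~+~+~
t=4: ~~+~+
~~~~~
++++~
++~~+
~+~+~
t=5: ~~+~~
~~~++
+++++
++~~+
~+~+~
t=6: +~+~~
++~++
~++++
++~~+
~+~+~
t=7: +~~++
++~~+
~++++
++~~+
~+~+~
t=8: +~+~~
++~++
~++++
++~~+
~+~+~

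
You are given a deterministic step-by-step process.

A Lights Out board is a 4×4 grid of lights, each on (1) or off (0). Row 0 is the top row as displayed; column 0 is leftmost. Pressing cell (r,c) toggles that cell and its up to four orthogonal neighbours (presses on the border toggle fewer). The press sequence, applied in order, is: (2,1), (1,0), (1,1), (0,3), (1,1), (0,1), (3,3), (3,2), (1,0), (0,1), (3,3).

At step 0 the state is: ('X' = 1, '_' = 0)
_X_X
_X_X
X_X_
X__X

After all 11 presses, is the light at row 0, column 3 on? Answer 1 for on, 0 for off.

0

t=0: _X_X
_X_X
X_X_
X__X
t=1: _X_X
___X
_X__
XX_X
t=2: XX_X
XX_X
XX__
XX_X
t=3: X__X
__XX
X___
XX_X
t=4: X_X_
__X_
X___
XX_X
t=5: XXX_
XX__
XX__
XX_X
t=6: ____
X___
XX__
XX_X
t=7: ____
X___
XX_X
XXX_
t=8: ____
X___
XXXX
X__X
t=9: X___
_X__
_XXX
X__X
t=10: _XX_
____
_XXX
X__X
t=11: _XX_
____
_XX_
X_X_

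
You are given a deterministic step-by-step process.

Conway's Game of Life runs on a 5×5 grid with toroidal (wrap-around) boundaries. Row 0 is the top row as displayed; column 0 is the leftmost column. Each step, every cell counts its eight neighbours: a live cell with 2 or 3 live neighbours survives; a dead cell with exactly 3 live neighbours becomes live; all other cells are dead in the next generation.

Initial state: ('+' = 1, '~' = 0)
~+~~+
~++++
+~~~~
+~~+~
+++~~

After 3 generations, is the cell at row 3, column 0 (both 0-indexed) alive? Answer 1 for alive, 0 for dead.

0

0) ~+~~+
~++++
+~~~~
+~~+~
+++~~
1) ~~~~+
~++++
+~~~~
+~+~~
~~++~
2) ++~~+
~++++
+~~~~
~~+++
~++++
3) ~~~~~
~~++~
+~~~~
~~~~~
~~~~~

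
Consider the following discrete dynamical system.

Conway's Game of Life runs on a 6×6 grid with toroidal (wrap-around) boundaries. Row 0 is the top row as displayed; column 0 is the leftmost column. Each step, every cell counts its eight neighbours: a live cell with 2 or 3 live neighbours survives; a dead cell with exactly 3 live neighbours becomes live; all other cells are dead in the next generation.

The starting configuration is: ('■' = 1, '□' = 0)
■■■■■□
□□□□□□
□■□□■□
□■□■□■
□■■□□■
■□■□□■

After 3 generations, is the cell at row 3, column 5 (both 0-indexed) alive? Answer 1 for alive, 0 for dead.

k=0  ■■■■■□
□□□□□□
□■□□■□
□■□■□■
□■■□□■
■□■□□■
k=1  ■□■■■□
■□□□■■
■□■□■□
□■□■□■
□□□■□■
□□□□□□
k=2  ■■□■■□
■□■□□□
□□■□□□
□■□■□■
■□■□□□
□□■□□■
k=3  ■□□■■□
■□■□□■
■□■■□□
■■□■□□
■□■■■■
□□■□■■

0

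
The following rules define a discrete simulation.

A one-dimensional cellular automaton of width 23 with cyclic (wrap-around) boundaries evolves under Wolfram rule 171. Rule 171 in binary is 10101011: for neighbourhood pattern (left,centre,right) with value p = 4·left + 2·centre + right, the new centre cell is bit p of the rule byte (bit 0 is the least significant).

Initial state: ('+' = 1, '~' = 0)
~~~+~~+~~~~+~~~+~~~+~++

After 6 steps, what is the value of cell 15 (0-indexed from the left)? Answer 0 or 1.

1

[0] ~~~+~~+~~~~+~~~+~~~+~++
[1] ~++~~+~~+++~~++~~++~++~
[2] ++~~+~~+++~~++~~++~++~~
[3] +~~+~~+++~~++~~++~++~~+
[4] ~~+~~+++~~++~~++~++~~++
[5] ~+~~+++~~++~~++~++~~++~
[6] +~~+++~~++~~++~++~~++~~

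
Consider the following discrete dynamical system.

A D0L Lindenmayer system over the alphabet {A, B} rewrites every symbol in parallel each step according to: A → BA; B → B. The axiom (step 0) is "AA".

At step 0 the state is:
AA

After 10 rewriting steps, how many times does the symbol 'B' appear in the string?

20

t=0: AA
t=1: BABA
t=2: BBABBA
t=3: BBBABBBA
t=4: BBBBABBBBA
t=5: BBBBBABBBBBA
t=6: BBBBBBABBBBBBA
t=7: BBBBBBBABBBBBBBA
t=8: BBBBBBBBABBBBBBBBA
t=9: BBBBBBBBBABBBBBBBBBA
t=10: BBBBBBBBBBABBBBBBBBBBA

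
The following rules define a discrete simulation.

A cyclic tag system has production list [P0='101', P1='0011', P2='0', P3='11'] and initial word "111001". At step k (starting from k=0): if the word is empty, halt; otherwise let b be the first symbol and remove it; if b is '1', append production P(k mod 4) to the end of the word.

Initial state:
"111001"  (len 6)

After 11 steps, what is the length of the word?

gen 0: "111001"  (len 6)
gen 1: "11001101"  (len 8)
gen 2: "10011010011"  (len 11)
gen 3: "00110100110"  (len 11)
gen 4: "0110100110"  (len 10)
gen 5: "110100110"  (len 9)
gen 6: "101001100011"  (len 12)
gen 7: "010011000110"  (len 12)
gen 8: "10011000110"  (len 11)
gen 9: "0011000110101"  (len 13)
gen 10: "011000110101"  (len 12)
gen 11: "11000110101"  (len 11)

11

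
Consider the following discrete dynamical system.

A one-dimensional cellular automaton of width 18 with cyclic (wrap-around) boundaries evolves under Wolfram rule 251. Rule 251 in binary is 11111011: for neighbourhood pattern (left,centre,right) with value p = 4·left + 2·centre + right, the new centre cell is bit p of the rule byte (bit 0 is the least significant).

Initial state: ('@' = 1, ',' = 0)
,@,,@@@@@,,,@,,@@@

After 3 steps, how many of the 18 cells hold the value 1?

18

gen 0: ,@,,@@@@@,,,@,,@@@
gen 1: @,@@@@@@@@@@,@@@@@
gen 2: @@@@@@@@@@@@@@@@@@
gen 3: @@@@@@@@@@@@@@@@@@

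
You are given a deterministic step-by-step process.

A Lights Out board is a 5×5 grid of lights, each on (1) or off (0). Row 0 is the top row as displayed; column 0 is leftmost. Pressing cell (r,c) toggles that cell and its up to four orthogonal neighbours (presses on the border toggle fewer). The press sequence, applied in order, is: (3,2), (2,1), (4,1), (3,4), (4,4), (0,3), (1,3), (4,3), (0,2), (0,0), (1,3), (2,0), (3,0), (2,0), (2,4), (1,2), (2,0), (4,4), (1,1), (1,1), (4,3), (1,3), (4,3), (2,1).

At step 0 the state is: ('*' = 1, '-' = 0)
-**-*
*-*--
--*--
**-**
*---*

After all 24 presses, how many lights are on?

16

0) -**-*
*-*--
--*--
**-**
*---*
1) -**-*
*-*--
-----
*-*-*
*-*-*
2) -**-*
***--
***--
***-*
*-*-*
3) -**-*
***--
***--
*-*-*
-*--*
4) -**-*
***--
***-*
*-**-
-*---
5) -**-*
***--
***-*
*-***
-*-**
6) -*-*-
****-
***-*
*-***
-*-**
7) -*---
**--*
*****
*-***
-*-**
8) -*---
**--*
*****
*-*-*
-**--
9) --**-
***-*
*****
*-*-*
-**--
10) ****-
-**-*
*****
*-*-*
-**--
11) ***--
-*-*-
***-*
*-*-*
-**--
12) ***--
**-*-
--*-*
--*-*
-**--
13) ***--
**-*-
*-*-*
***-*
***--
14) ***--
-*-*-
-**-*
-**-*
***--
15) ***--
-*-**
-***-
-**--
***--
16) **---
--*-*
-*-*-
-**--
***--
17) **---
*-*-*
*--*-
***--
***--
18) **---
*-*-*
*--*-
***-*
*****
19) *----
-*--*
**-*-
***-*
*****
20) **---
*-*-*
*--*-
***-*
*****
21) **---
*-*-*
*--*-
*****
**---
22) **-*-
*--*-
*----
*****
**---
23) **-*-
*--*-
*----
***-*
*****
24) **-*-
**-*-
-**--
*-*-*
*****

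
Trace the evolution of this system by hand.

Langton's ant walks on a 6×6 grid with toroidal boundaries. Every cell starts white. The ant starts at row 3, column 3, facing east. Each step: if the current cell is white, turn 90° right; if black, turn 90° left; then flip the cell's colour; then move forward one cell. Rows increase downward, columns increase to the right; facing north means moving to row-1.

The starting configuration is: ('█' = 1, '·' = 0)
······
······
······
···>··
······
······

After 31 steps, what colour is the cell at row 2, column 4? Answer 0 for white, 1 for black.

1

t=0: ······
······
······
···>··
······
······
t=1: ······
······
······
···█··
···v··
······
t=2: ······
······
······
···█··
··<█··
······
t=3: ······
······
······
··^█··
··██··
······
t=4: ······
······
······
··█>··
··██··
······
t=5: ······
······
···^··
··█···
··██··
······
t=6: ······
······
···█>·
··█···
··██··
······
t=7: ······
······
···██·
··█·v·
··██··
······
t=8: ······
······
···██·
··█<█·
··██··
······
t=9: ······
······
···^█·
··███·
··██··
······
t=10: ······
······
··<·█·
··███·
··██··
······
t=11: ······
··^···
··█·█·
··███·
··██··
······
t=12: ······
··█>··
··█·█·
··███·
··██··
······
t=13: ······
··██··
··█v█·
··███·
··██··
······
t=14: ······
··██··
··<██·
··███·
··██··
······
t=15: ······
··██··
···██·
··v██·
··██··
······
t=16: ······
··██··
···██·
···>█·
··██··
······
t=17: ······
··██··
···^█·
····█·
··██··
······
t=18: ······
··██··
··<·█·
····█·
··██··
······
t=19: ······
··^█··
··█·█·
····█·
··██··
······
t=20: ······
·<·█··
··█·█·
····█·
··██··
······
t=21: ·^····
·█·█··
··█·█·
····█·
··██··
······
t=22: ·█>···
·█·█··
··█·█·
····█·
··██··
······
t=23: ·██···
·█v█··
··█·█·
····█·
··██··
······
t=24: ·██···
·<██··
··█·█·
····█·
··██··
······
t=25: ·██···
··██··
·v█·█·
····█·
··██··
······
t=26: ·██···
··██··
<██·█·
····█·
··██··
······
t=27: ·██···
^·██··
███·█·
····█·
··██··
······
t=28: ·██···
█>██··
███·█·
····█·
··██··
······
t=29: ·██···
████··
█v█·█·
····█·
··██··
······
t=30: ·██···
████··
█·>·█·
····█·
··██··
······
t=31: ·██···
██^█··
█···█·
····█·
··██··
······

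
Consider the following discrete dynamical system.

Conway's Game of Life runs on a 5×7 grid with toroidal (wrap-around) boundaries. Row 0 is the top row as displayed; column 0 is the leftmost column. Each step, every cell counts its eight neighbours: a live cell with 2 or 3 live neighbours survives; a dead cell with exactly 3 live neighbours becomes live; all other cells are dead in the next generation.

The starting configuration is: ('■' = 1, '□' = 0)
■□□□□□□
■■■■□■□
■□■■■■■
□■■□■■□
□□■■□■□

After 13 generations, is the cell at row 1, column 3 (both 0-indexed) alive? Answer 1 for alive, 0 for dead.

k=0  ■□□□□□□
■■■■□■□
■□■■■■■
□■■□■■□
□□■■□■□
k=1  ■□□□□□□
□□□□□■□
□□□□□□□
■□□□□□□
□□■■□■■
k=2  □□□□■■□
□□□□□□□
□□□□□□□
□□□□□□■
■■□□□□■
k=3  ■□□□□■■
□□□□□□□
□□□□□□□
□□□□□□■
■□□□□□■
k=4  ■□□□□■□
□□□□□□■
□□□□□□□
■□□□□□■
□□□□□□□
k=5  □□□□□□■
□□□□□□■
■□□□□□■
□□□□□□□
■□□□□□□
k=6  ■□□□□□■
□□□□□■■
■□□□□□■
■□□□□□■
□□□□□□□
k=7  ■□□□□■■
□□□□□■□
□□□□□□□
■□□□□□■
□□□□□□□
k=8  □□□□□■■
□□□□□■□
□□□□□□■
□□□□□□□
□□□□□■□
k=9  □□□□■■■
□□□□□■□
□□□□□□□
□□□□□□□
□□□□□■■
k=10  □□□□■□□
□□□□■■■
□□□□□□□
□□□□□□□
□□□□■□■
k=11  □□□■■□■
□□□□■■□
□□□□□■□
□□□□□□□
□□□□□■□
k=12  □□□■□□■
□□□■□□■
□□□□■■□
□□□□□□□
□□□□■■□
k=13  □□□■□□■
□□□■□□■
□□□□■■□
□□□□□□□
□□□□■■□

1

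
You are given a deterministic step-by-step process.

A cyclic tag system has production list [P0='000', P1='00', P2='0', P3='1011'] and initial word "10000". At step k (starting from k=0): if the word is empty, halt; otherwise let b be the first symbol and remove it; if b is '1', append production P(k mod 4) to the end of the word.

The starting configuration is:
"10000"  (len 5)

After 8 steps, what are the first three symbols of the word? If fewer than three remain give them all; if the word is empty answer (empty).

(empty)

[0] "10000"  (len 5)
[1] "0000000"  (len 7)
[2] "000000"  (len 6)
[3] "00000"  (len 5)
[4] "0000"  (len 4)
[5] "000"  (len 3)
[6] "00"  (len 2)
[7] "0"  (len 1)
[8] (halted — word empty)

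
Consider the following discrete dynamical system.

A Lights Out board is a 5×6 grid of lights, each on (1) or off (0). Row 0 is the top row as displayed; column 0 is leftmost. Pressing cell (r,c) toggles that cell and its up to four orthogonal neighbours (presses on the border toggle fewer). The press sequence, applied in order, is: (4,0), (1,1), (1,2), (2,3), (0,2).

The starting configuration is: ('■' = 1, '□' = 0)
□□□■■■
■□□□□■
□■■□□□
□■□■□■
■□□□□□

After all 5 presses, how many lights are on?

11

gen 0: □□□■■■
■□□□□■
□■■□□□
□■□■□■
■□□□□□
gen 1: □□□■■■
■□□□□■
□■■□□□
■■□■□■
□■□□□□
gen 2: □■□■■■
□■■□□■
□□■□□□
■■□■□■
□■□□□□
gen 3: □■■■■■
□□□■□■
□□□□□□
■■□■□■
□■□□□□
gen 4: □■■■■■
□□□□□■
□□■■■□
■■□□□■
□■□□□□
gen 5: □□□□■■
□□■□□■
□□■■■□
■■□□□■
□■□□□□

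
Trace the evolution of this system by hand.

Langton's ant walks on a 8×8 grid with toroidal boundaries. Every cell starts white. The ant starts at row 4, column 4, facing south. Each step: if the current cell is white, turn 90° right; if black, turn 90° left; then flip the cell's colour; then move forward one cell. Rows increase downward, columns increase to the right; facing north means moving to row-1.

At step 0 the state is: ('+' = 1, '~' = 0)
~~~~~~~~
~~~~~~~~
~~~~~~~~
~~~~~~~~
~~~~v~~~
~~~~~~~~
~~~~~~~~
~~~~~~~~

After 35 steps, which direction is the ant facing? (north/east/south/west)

west

k=0  ~~~~~~~~
~~~~~~~~
~~~~~~~~
~~~~~~~~
~~~~v~~~
~~~~~~~~
~~~~~~~~
~~~~~~~~
k=1  ~~~~~~~~
~~~~~~~~
~~~~~~~~
~~~~~~~~
~~~<+~~~
~~~~~~~~
~~~~~~~~
~~~~~~~~
k=2  ~~~~~~~~
~~~~~~~~
~~~~~~~~
~~~^~~~~
~~~++~~~
~~~~~~~~
~~~~~~~~
~~~~~~~~
k=3  ~~~~~~~~
~~~~~~~~
~~~~~~~~
~~~+>~~~
~~~++~~~
~~~~~~~~
~~~~~~~~
~~~~~~~~
k=4  ~~~~~~~~
~~~~~~~~
~~~~~~~~
~~~++~~~
~~~+v~~~
~~~~~~~~
~~~~~~~~
~~~~~~~~
k=5  ~~~~~~~~
~~~~~~~~
~~~~~~~~
~~~++~~~
~~~+~>~~
~~~~~~~~
~~~~~~~~
~~~~~~~~
k=6  ~~~~~~~~
~~~~~~~~
~~~~~~~~
~~~++~~~
~~~+~+~~
~~~~~v~~
~~~~~~~~
~~~~~~~~
k=7  ~~~~~~~~
~~~~~~~~
~~~~~~~~
~~~++~~~
~~~+~+~~
~~~~<+~~
~~~~~~~~
~~~~~~~~
k=8  ~~~~~~~~
~~~~~~~~
~~~~~~~~
~~~++~~~
~~~+^+~~
~~~~++~~
~~~~~~~~
~~~~~~~~
k=9  ~~~~~~~~
~~~~~~~~
~~~~~~~~
~~~++~~~
~~~++>~~
~~~~++~~
~~~~~~~~
~~~~~~~~
k=10  ~~~~~~~~
~~~~~~~~
~~~~~~~~
~~~++^~~
~~~++~~~
~~~~++~~
~~~~~~~~
~~~~~~~~
k=11  ~~~~~~~~
~~~~~~~~
~~~~~~~~
~~~+++>~
~~~++~~~
~~~~++~~
~~~~~~~~
~~~~~~~~
k=12  ~~~~~~~~
~~~~~~~~
~~~~~~~~
~~~++++~
~~~++~v~
~~~~++~~
~~~~~~~~
~~~~~~~~
k=13  ~~~~~~~~
~~~~~~~~
~~~~~~~~
~~~++++~
~~~++<+~
~~~~++~~
~~~~~~~~
~~~~~~~~
k=14  ~~~~~~~~
~~~~~~~~
~~~~~~~~
~~~++^+~
~~~++++~
~~~~++~~
~~~~~~~~
~~~~~~~~
k=15  ~~~~~~~~
~~~~~~~~
~~~~~~~~
~~~+<~+~
~~~++++~
~~~~++~~
~~~~~~~~
~~~~~~~~
k=16  ~~~~~~~~
~~~~~~~~
~~~~~~~~
~~~+~~+~
~~~+v++~
~~~~++~~
~~~~~~~~
~~~~~~~~
k=17  ~~~~~~~~
~~~~~~~~
~~~~~~~~
~~~+~~+~
~~~+~>+~
~~~~++~~
~~~~~~~~
~~~~~~~~
k=18  ~~~~~~~~
~~~~~~~~
~~~~~~~~
~~~+~^+~
~~~+~~+~
~~~~++~~
~~~~~~~~
~~~~~~~~
k=19  ~~~~~~~~
~~~~~~~~
~~~~~~~~
~~~+~+>~
~~~+~~+~
~~~~++~~
~~~~~~~~
~~~~~~~~
k=20  ~~~~~~~~
~~~~~~~~
~~~~~~^~
~~~+~+~~
~~~+~~+~
~~~~++~~
~~~~~~~~
~~~~~~~~
k=21  ~~~~~~~~
~~~~~~~~
~~~~~~+>
~~~+~+~~
~~~+~~+~
~~~~++~~
~~~~~~~~
~~~~~~~~
k=22  ~~~~~~~~
~~~~~~~~
~~~~~~++
~~~+~+~v
~~~+~~+~
~~~~++~~
~~~~~~~~
~~~~~~~~
k=23  ~~~~~~~~
~~~~~~~~
~~~~~~++
~~~+~+<+
~~~+~~+~
~~~~++~~
~~~~~~~~
~~~~~~~~
k=24  ~~~~~~~~
~~~~~~~~
~~~~~~^+
~~~+~+++
~~~+~~+~
~~~~++~~
~~~~~~~~
~~~~~~~~
k=25  ~~~~~~~~
~~~~~~~~
~~~~~<~+
~~~+~+++
~~~+~~+~
~~~~++~~
~~~~~~~~
~~~~~~~~
k=26  ~~~~~~~~
~~~~~^~~
~~~~~+~+
~~~+~+++
~~~+~~+~
~~~~++~~
~~~~~~~~
~~~~~~~~
k=27  ~~~~~~~~
~~~~~+>~
~~~~~+~+
~~~+~+++
~~~+~~+~
~~~~++~~
~~~~~~~~
~~~~~~~~
k=28  ~~~~~~~~
~~~~~++~
~~~~~+v+
~~~+~+++
~~~+~~+~
~~~~++~~
~~~~~~~~
~~~~~~~~
k=29  ~~~~~~~~
~~~~~++~
~~~~~<++
~~~+~+++
~~~+~~+~
~~~~++~~
~~~~~~~~
~~~~~~~~
k=30  ~~~~~~~~
~~~~~++~
~~~~~~++
~~~+~v++
~~~+~~+~
~~~~++~~
~~~~~~~~
~~~~~~~~
k=31  ~~~~~~~~
~~~~~++~
~~~~~~++
~~~+~~>+
~~~+~~+~
~~~~++~~
~~~~~~~~
~~~~~~~~
k=32  ~~~~~~~~
~~~~~++~
~~~~~~^+
~~~+~~~+
~~~+~~+~
~~~~++~~
~~~~~~~~
~~~~~~~~
k=33  ~~~~~~~~
~~~~~++~
~~~~~<~+
~~~+~~~+
~~~+~~+~
~~~~++~~
~~~~~~~~
~~~~~~~~
k=34  ~~~~~~~~
~~~~~^+~
~~~~~+~+
~~~+~~~+
~~~+~~+~
~~~~++~~
~~~~~~~~
~~~~~~~~
k=35  ~~~~~~~~
~~~~<~+~
~~~~~+~+
~~~+~~~+
~~~+~~+~
~~~~++~~
~~~~~~~~
~~~~~~~~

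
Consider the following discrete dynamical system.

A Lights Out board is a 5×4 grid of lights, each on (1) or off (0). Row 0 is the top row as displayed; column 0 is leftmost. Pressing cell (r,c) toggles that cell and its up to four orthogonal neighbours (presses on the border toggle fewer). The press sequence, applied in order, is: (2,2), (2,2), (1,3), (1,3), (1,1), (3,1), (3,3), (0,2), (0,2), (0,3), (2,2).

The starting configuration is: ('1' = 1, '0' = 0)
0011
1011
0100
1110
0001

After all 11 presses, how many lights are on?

6

[0] 0011
1011
0100
1110
0001
[1] 0011
1001
0011
1100
0001
[2] 0011
1011
0100
1110
0001
[3] 0010
1000
0101
1110
0001
[4] 0011
1011
0100
1110
0001
[5] 0111
0101
0000
1110
0001
[6] 0111
0101
0100
0000
0101
[7] 0111
0101
0101
0011
0100
[8] 0000
0111
0101
0011
0100
[9] 0111
0101
0101
0011
0100
[10] 0100
0100
0101
0011
0100
[11] 0100
0110
0010
0001
0100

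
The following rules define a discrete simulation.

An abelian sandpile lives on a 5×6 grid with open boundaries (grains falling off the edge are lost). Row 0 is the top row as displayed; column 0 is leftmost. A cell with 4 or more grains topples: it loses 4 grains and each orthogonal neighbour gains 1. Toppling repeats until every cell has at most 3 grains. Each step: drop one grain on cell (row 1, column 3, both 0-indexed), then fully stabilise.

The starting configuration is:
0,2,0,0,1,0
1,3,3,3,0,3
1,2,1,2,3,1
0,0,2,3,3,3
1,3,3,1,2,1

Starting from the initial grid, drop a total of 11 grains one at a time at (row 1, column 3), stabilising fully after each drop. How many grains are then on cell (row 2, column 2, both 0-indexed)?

gen 0: 0,2,0,0,1,0
1,3,3,3,0,3
1,2,1,2,3,1
0,0,2,3,3,3
1,3,3,1,2,1
gen 1: 0,3,1,1,1,0
2,0,1,1,1,3
1,3,2,3,3,1
0,0,2,3,3,3
1,3,3,1,2,1
gen 2: 0,3,1,1,1,0
2,0,1,2,1,3
1,3,2,3,3,1
0,0,2,3,3,3
1,3,3,1,2,1
gen 3: 0,3,1,1,1,0
2,0,1,3,1,3
1,3,2,3,3,1
0,0,2,3,3,3
1,3,3,1,2,1
gen 4: 0,3,1,2,1,0
2,0,2,1,3,3
1,3,3,2,1,3
0,0,3,1,2,0
1,3,3,2,3,2
gen 5: 0,3,1,2,1,0
2,0,2,2,3,3
1,3,3,2,1,3
0,0,3,1,2,0
1,3,3,2,3,2
gen 6: 0,3,1,2,1,0
2,0,2,3,3,3
1,3,3,2,1,3
0,0,3,1,2,0
1,3,3,2,3,2
gen 7: 0,3,1,3,2,1
2,0,3,1,1,1
1,3,3,3,3,0
0,0,3,1,2,1
1,3,3,2,3,2
gen 8: 0,3,1,3,2,1
2,0,3,2,1,1
1,3,3,3,3,0
0,0,3,1,2,1
1,3,3,2,3,2
gen 9: 0,3,1,3,2,1
2,0,3,3,1,1
1,3,3,3,3,0
0,0,3,1,2,1
1,3,3,2,3,2
gen 10: 0,3,3,0,3,1
2,2,1,3,3,1
2,0,3,2,0,1
0,3,1,3,3,1
2,0,1,3,3,2
gen 11: 0,3,3,2,0,2
2,2,2,1,1,2
2,0,3,3,1,1
0,3,1,3,3,1
2,0,1,3,3,2

3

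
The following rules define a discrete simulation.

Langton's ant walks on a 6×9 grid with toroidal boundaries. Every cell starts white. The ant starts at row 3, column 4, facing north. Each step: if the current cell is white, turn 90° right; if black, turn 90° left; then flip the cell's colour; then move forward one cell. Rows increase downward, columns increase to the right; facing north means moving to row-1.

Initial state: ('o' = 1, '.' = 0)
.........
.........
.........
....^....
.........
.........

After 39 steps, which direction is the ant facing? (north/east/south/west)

step 0: .........
.........
.........
....^....
.........
.........
step 1: .........
.........
.........
....o>...
.........
.........
step 2: .........
.........
.........
....oo...
.....v...
.........
step 3: .........
.........
.........
....oo...
....<o...
.........
step 4: .........
.........
.........
....^o...
....oo...
.........
step 5: .........
.........
.........
...<.o...
....oo...
.........
step 6: .........
.........
...^.....
...o.o...
....oo...
.........
step 7: .........
.........
...o>....
...o.o...
....oo...
.........
step 8: .........
.........
...oo....
...ovo...
....oo...
.........
step 9: .........
.........
...oo....
...<oo...
....oo...
.........
step 10: .........
.........
...oo....
....oo...
...voo...
.........
step 11: .........
.........
...oo....
....oo...
..<ooo...
.........
step 12: .........
.........
...oo....
..^.oo...
..oooo...
.........
step 13: .........
.........
...oo....
..o>oo...
..oooo...
.........
step 14: .........
.........
...oo....
..oooo...
..ovoo...
.........
step 15: .........
.........
...oo....
..oooo...
..o.>o...
.........
step 16: .........
.........
...oo....
..oo^o...
..o..o...
.........
step 17: .........
.........
...oo....
..o<.o...
..o..o...
.........
step 18: .........
.........
...oo....
..o..o...
..ov.o...
.........
step 19: .........
.........
...oo....
..o..o...
..<o.o...
.........
step 20: .........
.........
...oo....
..o..o...
...o.o...
..v......
step 21: .........
.........
...oo....
..o..o...
...o.o...
.<o......
step 22: .........
.........
...oo....
..o..o...
.^.o.o...
.oo......
step 23: .........
.........
...oo....
..o..o...
.o>o.o...
.oo......
step 24: .........
.........
...oo....
..o..o...
.ooo.o...
.ov......
step 25: .........
.........
...oo....
..o..o...
.ooo.o...
.o.>.....
step 26: ...v.....
.........
...oo....
..o..o...
.ooo.o...
.o.o.....
step 27: ..<o.....
.........
...oo....
..o..o...
.ooo.o...
.o.o.....
step 28: ..oo.....
.........
...oo....
..o..o...
.ooo.o...
.o^o.....
step 29: ..oo.....
.........
...oo....
..o..o...
.ooo.o...
.oo>.....
step 30: ..oo.....
.........
...oo....
..o..o...
.oo^.o...
.oo......
step 31: ..oo.....
.........
...oo....
..o..o...
.o<..o...
.oo......
step 32: ..oo.....
.........
...oo....
..o..o...
.o...o...
.ov......
step 33: ..oo.....
.........
...oo....
..o..o...
.o...o...
.o.>.....
step 34: ..ov.....
.........
...oo....
..o..o...
.o...o...
.o.o.....
step 35: ..o.>....
.........
...oo....
..o..o...
.o...o...
.o.o.....
step 36: ..o.o....
....v....
...oo....
..o..o...
.o...o...
.o.o.....
step 37: ..o.o....
...<o....
...oo....
..o..o...
.o...o...
.o.o.....
step 38: ..o^o....
...oo....
...oo....
..o..o...
.o...o...
.o.o.....
step 39: ..oo>....
...oo....
...oo....
..o..o...
.o...o...
.o.o.....

east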